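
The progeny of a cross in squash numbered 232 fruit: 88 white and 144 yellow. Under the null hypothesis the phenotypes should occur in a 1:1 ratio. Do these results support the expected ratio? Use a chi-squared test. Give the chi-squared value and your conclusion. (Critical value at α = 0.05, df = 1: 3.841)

13.517; not consistent

Total ratio parts = 2. Expected numbers out of 232:
  white: 232 × 1/2 = 116
  yellow: 232 × 1/2 = 116
χ² = Σ (O − E)² / E
  white: (88 − 116)² / 116 = 6.7586
  yellow: (144 − 116)² / 116 = 6.7586
χ² = 6.7586 + 6.7586 = 13.5172 ≈ 13.517
Degrees of freedom = 2 − 1 = 1; critical value at α = 0.05 is 3.841.
Since 13.517 > 3.841, we reject the null hypothesis — the data do not fit the 1:1 ratio.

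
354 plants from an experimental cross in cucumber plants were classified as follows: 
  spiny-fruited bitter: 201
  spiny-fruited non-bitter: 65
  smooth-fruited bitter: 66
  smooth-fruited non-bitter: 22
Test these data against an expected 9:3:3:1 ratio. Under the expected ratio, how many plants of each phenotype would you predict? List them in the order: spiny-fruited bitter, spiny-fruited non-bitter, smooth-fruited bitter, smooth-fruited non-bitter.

199.125, 66.375, 66.375, 22.125

The 9:3:3:1 ratio has 16 parts, so with N = 354 the expected counts are:
  spiny-fruited bitter: 354 × 9/16 = 199.125
  spiny-fruited non-bitter: 354 × 3/16 = 66.375
  smooth-fruited bitter: 354 × 3/16 = 66.375
  smooth-fruited non-bitter: 354 × 1/16 = 22.125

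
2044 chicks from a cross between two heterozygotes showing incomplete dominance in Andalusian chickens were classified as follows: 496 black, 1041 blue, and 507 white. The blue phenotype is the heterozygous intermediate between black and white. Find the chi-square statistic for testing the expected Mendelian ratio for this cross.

With incomplete dominance, a heterozygote × heterozygote cross gives a 1:2:1 phenotypic ratio.
The 1:2:1 ratio has 4 parts, so with N = 2044 the expected counts are:
  black: 2044 × 1/4 = 511
  blue: 2044 × 2/4 = 1022
  white: 2044 × 1/4 = 511
χ² = Σ (O − E)² / E
  black: (496 − 511)² / 511 = 0.4403
  blue: (1041 − 1022)² / 1022 = 0.3532
  white: (507 − 511)² / 511 = 0.0313
χ² = 0.4403 + 0.3532 + 0.0313 = 0.8248 ≈ 0.825

0.825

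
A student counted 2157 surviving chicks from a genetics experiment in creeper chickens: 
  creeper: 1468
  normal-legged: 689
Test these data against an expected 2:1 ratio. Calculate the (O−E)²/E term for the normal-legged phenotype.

Expected counts for N = 2157 under a 2:1 ratio (total parts = 3):
  creeper: 2157 × 2/3 = 1438
  normal-legged: 2157 × 1/3 = 719
Contribution of normal-legged: (689 − 719)² / 719 = 1.2517

1.252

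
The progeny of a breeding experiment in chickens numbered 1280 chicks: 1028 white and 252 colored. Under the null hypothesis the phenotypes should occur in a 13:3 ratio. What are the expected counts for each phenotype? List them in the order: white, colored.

Under the 13:3 hypothesis (Σ ratio = 16, N = 1280):
  white: 1280 × 13/16 = 1040
  colored: 1280 × 3/16 = 240

1040, 240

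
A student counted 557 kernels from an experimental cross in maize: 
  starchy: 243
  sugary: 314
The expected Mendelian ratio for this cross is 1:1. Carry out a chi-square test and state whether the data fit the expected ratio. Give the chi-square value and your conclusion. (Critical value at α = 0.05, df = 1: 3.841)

The 1:1 ratio has 2 parts, so with N = 557 the expected counts are:
  starchy: 557 × 1/2 = 278.5
  sugary: 557 × 1/2 = 278.5
χ² = Σ (O − E)² / E
  starchy: (243 − 278.5)² / 278.5 = 4.5251
  sugary: (314 − 278.5)² / 278.5 = 4.5251
χ² = 4.5251 + 4.5251 = 9.0502 ≈ 9.050
Degrees of freedom = 2 − 1 = 1; critical value at α = 0.05 is 3.841.
Since 9.050 > 3.841, we reject the null hypothesis — the data do not fit the 1:1 ratio.

9.050; not consistent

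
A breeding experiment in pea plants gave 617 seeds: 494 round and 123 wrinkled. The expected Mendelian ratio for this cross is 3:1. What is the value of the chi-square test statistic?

The 3:1 ratio has 4 parts, so with N = 617 the expected counts are:
  round: 617 × 3/4 = 462.75
  wrinkled: 617 × 1/4 = 154.25
χ² = Σ (O − E)² / E
  round: (494 − 462.75)² / 462.75 = 2.1103
  wrinkled: (123 − 154.25)² / 154.25 = 6.3310
χ² = 2.1103 + 6.3310 = 8.4413 ≈ 8.441

8.441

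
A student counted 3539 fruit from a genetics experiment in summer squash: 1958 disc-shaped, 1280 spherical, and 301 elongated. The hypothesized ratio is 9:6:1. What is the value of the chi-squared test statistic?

Under the 9:6:1 hypothesis (Σ ratio = 16, N = 3539):
  disc-shaped: 3539 × 9/16 = 1990.6875
  spherical: 3539 × 6/16 = 1327.125
  elongated: 3539 × 1/16 = 221.1875
χ² = Σ (O − E)² / E
  disc-shaped: (1958 − 1990.6875)² / 1990.6875 = 0.5367
  spherical: (1280 − 1327.125)² / 1327.125 = 1.6734
  elongated: (301 − 221.1875)² / 221.1875 = 28.7993
χ² = 0.5367 + 1.6734 + 28.7993 = 31.0094 ≈ 31.009

31.009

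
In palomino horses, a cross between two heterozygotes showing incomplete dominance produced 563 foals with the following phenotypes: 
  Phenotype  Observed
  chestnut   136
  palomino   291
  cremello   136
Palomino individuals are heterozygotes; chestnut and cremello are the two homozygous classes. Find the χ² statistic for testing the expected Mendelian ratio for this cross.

With incomplete dominance, a heterozygote × heterozygote cross gives a 1:2:1 phenotypic ratio.
Expected counts for N = 563 under a 1:2:1 ratio (total parts = 4):
  chestnut: 563 × 1/4 = 140.75
  palomino: 563 × 2/4 = 281.5
  cremello: 563 × 1/4 = 140.75
χ² = Σ (O − E)² / E
  chestnut: (136 − 140.75)² / 140.75 = 0.1603
  palomino: (291 − 281.5)² / 281.5 = 0.3206
  cremello: (136 − 140.75)² / 140.75 = 0.1603
χ² = 0.1603 + 0.3206 + 0.1603 = 0.6412 ≈ 0.641

0.641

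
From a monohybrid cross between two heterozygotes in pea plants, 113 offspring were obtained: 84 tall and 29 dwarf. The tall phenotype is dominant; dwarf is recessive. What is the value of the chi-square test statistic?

For a monohybrid cross between heterozygotes with complete dominance, the expected phenotypic ratio is 3:1.
Expected counts for N = 113 under a 3:1 ratio (total parts = 4):
  tall: 113 × 3/4 = 84.75
  dwarf: 113 × 1/4 = 28.25
χ² = Σ (O − E)² / E
  tall: (84 − 84.75)² / 84.75 = 0.0066
  dwarf: (29 − 28.25)² / 28.25 = 0.0199
χ² = 0.0066 + 0.0199 = 0.0265 ≈ 0.027

0.027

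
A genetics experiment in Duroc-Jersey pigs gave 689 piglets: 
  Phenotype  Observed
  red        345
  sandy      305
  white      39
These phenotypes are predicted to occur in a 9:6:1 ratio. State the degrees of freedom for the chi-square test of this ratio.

A goodness-of-fit test with 3 phenotype classes has df = 3 − 1 = 2.

2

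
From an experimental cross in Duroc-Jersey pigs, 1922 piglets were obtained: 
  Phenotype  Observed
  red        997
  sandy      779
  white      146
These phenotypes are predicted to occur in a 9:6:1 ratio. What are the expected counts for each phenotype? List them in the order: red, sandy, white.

Total ratio parts = 16. Expected numbers out of 1922:
  red: 1922 × 9/16 = 1081.125
  sandy: 1922 × 6/16 = 720.75
  white: 1922 × 1/16 = 120.125

1081.125, 720.75, 120.125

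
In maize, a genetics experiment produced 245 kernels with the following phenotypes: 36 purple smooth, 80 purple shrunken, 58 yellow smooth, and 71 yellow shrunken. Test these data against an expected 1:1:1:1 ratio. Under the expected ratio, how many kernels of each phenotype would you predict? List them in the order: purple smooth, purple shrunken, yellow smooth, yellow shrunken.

61.25, 61.25, 61.25, 61.25

Under the 1:1:1:1 hypothesis (Σ ratio = 4, N = 245):
  purple smooth: 245 × 1/4 = 61.25
  purple shrunken: 245 × 1/4 = 61.25
  yellow smooth: 245 × 1/4 = 61.25
  yellow shrunken: 245 × 1/4 = 61.25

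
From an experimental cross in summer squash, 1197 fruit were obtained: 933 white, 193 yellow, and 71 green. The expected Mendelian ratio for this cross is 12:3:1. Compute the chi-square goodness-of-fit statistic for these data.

The 12:3:1 ratio has 16 parts, so with N = 1197 the expected counts are:
  white: 1197 × 12/16 = 897.75
  yellow: 1197 × 3/16 = 224.4375
  green: 1197 × 1/16 = 74.8125
χ² = Σ (O − E)² / E
  white: (933 − 897.75)² / 897.75 = 1.3841
  yellow: (193 − 224.4375)² / 224.4375 = 4.4035
  green: (71 − 74.8125)² / 74.8125 = 0.1943
χ² = 1.3841 + 4.4035 + 0.1943 = 5.9819 ≈ 5.982

5.982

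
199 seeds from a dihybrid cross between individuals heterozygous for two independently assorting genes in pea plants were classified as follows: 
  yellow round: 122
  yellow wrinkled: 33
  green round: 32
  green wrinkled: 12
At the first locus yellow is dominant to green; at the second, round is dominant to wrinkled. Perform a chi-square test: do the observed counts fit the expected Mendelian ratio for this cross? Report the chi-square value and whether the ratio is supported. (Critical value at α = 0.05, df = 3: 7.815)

2.175; consistent

A dihybrid F₂ with independent assortment and complete dominance at both loci gives a 9:3:3:1 phenotypic ratio.
Total ratio parts = 16. Expected numbers out of 199:
  yellow round: 199 × 9/16 = 111.9375
  yellow wrinkled: 199 × 3/16 = 37.3125
  green round: 199 × 3/16 = 37.3125
  green wrinkled: 199 × 1/16 = 12.4375
χ² = Σ (O − E)² / E
  yellow round: (122 − 111.9375)² / 111.9375 = 0.9046
  yellow wrinkled: (33 − 37.3125)² / 37.3125 = 0.4984
  green round: (32 − 37.3125)² / 37.3125 = 0.7564
  green wrinkled: (12 − 12.4375)² / 12.4375 = 0.0154
χ² = 0.9046 + 0.4984 + 0.7564 + 0.0154 = 2.1748 ≈ 2.175
Degrees of freedom = 4 − 1 = 3; critical value at α = 0.05 is 7.815.
Since 2.175 < 7.815, we fail to reject the null hypothesis — the data are consistent with the 9:3:3:1 ratio.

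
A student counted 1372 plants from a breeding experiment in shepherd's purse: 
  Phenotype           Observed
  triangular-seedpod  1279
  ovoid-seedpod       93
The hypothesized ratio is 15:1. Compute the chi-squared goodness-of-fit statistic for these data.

Total ratio parts = 16. Expected numbers out of 1372:
  triangular-seedpod: 1372 × 15/16 = 1286.25
  ovoid-seedpod: 1372 × 1/16 = 85.75
χ² = Σ (O − E)² / E
  triangular-seedpod: (1279 − 1286.25)² / 1286.25 = 0.0409
  ovoid-seedpod: (93 − 85.75)² / 85.75 = 0.6130
χ² = 0.0409 + 0.6130 = 0.6539 ≈ 0.654

0.654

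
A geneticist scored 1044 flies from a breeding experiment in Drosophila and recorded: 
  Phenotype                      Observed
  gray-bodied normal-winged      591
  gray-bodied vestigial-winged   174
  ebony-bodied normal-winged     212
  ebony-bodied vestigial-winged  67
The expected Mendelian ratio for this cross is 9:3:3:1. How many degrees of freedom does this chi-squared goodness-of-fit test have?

3

A goodness-of-fit test with 4 phenotype classes has df = 4 − 1 = 3.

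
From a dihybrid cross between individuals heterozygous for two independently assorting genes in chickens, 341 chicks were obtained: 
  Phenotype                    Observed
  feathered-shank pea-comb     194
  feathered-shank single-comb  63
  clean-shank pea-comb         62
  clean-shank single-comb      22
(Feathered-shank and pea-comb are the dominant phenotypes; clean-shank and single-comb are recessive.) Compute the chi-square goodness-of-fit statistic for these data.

0.120

A dihybrid F₂ with independent assortment and complete dominance at both loci gives a 9:3:3:1 phenotypic ratio.
Expected counts for N = 341 under a 9:3:3:1 ratio (total parts = 16):
  feathered-shank pea-comb: 341 × 9/16 = 191.8125
  feathered-shank single-comb: 341 × 3/16 = 63.9375
  clean-shank pea-comb: 341 × 3/16 = 63.9375
  clean-shank single-comb: 341 × 1/16 = 21.3125
χ² = Σ (O − E)² / E
  feathered-shank pea-comb: (194 − 191.8125)² / 191.8125 = 0.0249
  feathered-shank single-comb: (63 − 63.9375)² / 63.9375 = 0.0137
  clean-shank pea-comb: (62 − 63.9375)² / 63.9375 = 0.0587
  clean-shank single-comb: (22 − 21.3125)² / 21.3125 = 0.0222
χ² = 0.0249 + 0.0137 + 0.0587 + 0.0222 = 0.1195 ≈ 0.120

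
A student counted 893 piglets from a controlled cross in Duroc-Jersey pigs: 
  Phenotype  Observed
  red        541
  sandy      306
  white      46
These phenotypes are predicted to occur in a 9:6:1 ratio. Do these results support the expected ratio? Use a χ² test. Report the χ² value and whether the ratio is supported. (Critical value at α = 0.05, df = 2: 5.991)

7.195; not consistent

Under the 9:6:1 hypothesis (Σ ratio = 16, N = 893):
  red: 893 × 9/16 = 502.3125
  sandy: 893 × 6/16 = 334.875
  white: 893 × 1/16 = 55.8125
χ² = Σ (O − E)² / E
  red: (541 − 502.3125)² / 502.3125 = 2.9797
  sandy: (306 − 334.875)² / 334.875 = 2.4898
  white: (46 − 55.8125)² / 55.8125 = 1.7252
χ² = 2.9797 + 2.4898 + 1.7252 = 7.1947 ≈ 7.195
Degrees of freedom = 3 − 1 = 2; critical value at α = 0.05 is 5.991.
Since 7.195 > 5.991, we reject the null hypothesis — the data do not fit the 9:6:1 ratio.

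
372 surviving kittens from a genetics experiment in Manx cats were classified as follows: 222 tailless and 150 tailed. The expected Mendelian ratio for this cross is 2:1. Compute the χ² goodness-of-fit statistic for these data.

8.177

Total ratio parts = 3. Expected numbers out of 372:
  tailless: 372 × 2/3 = 248
  tailed: 372 × 1/3 = 124
χ² = Σ (O − E)² / E
  tailless: (222 − 248)² / 248 = 2.7258
  tailed: (150 − 124)² / 124 = 5.4516
χ² = 2.7258 + 5.4516 = 8.1774 ≈ 8.177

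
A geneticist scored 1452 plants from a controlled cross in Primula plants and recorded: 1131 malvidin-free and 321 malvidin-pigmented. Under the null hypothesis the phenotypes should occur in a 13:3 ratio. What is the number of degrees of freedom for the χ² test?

1

A goodness-of-fit test with 2 phenotype classes has df = 2 − 1 = 1.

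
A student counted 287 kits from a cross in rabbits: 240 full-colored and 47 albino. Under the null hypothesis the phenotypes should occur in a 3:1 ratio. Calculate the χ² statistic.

Under the 3:1 hypothesis (Σ ratio = 4, N = 287):
  full-colored: 287 × 3/4 = 215.25
  albino: 287 × 1/4 = 71.75
χ² = Σ (O − E)² / E
  full-colored: (240 − 215.25)² / 215.25 = 2.8458
  albino: (47 − 71.75)² / 71.75 = 8.5375
χ² = 2.8458 + 8.5375 = 11.3833 ≈ 11.383

11.383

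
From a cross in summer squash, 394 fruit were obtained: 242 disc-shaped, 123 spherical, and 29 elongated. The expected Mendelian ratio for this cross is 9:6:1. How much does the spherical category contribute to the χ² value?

Total ratio parts = 16. Expected numbers out of 394:
  disc-shaped: 394 × 9/16 = 221.625
  spherical: 394 × 6/16 = 147.75
  elongated: 394 × 1/16 = 24.625
Contribution of spherical: (123 − 147.75)² / 147.75 = 4.1459

4.146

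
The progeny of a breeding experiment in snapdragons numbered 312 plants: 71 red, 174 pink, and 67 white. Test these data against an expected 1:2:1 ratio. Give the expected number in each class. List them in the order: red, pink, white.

Total ratio parts = 4. Expected numbers out of 312:
  red: 312 × 1/4 = 78
  pink: 312 × 2/4 = 156
  white: 312 × 1/4 = 78

78, 156, 78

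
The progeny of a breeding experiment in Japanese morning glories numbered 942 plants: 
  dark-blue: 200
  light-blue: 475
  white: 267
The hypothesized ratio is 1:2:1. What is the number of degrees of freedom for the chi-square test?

2

A goodness-of-fit test with 3 phenotype classes has df = 3 − 1 = 2.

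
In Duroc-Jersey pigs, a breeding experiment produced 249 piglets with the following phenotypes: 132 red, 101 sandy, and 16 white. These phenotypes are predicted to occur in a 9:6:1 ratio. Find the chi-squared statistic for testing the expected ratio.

1.099

Total ratio parts = 16. Expected numbers out of 249:
  red: 249 × 9/16 = 140.0625
  sandy: 249 × 6/16 = 93.375
  white: 249 × 1/16 = 15.5625
χ² = Σ (O − E)² / E
  red: (132 − 140.0625)² / 140.0625 = 0.4641
  sandy: (101 − 93.375)² / 93.375 = 0.6227
  white: (16 − 15.5625)² / 15.5625 = 0.0123
χ² = 0.4641 + 0.6227 + 0.0123 = 1.0991 ≈ 1.099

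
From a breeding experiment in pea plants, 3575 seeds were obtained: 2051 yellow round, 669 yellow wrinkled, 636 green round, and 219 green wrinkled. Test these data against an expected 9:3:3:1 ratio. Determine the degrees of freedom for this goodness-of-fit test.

A goodness-of-fit test with 4 phenotype classes has df = 4 − 1 = 3.

3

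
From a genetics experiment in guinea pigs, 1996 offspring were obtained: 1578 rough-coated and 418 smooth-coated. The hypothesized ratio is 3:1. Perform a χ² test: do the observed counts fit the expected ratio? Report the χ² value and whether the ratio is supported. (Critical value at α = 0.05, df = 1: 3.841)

17.531; not consistent

Total ratio parts = 4. Expected numbers out of 1996:
  rough-coated: 1996 × 3/4 = 1497
  smooth-coated: 1996 × 1/4 = 499
χ² = Σ (O − E)² / E
  rough-coated: (1578 − 1497)² / 1497 = 4.3828
  smooth-coated: (418 − 499)² / 499 = 13.1483
χ² = 4.3828 + 13.1483 = 17.5311 ≈ 17.531
Degrees of freedom = 2 − 1 = 1; critical value at α = 0.05 is 3.841.
Since 17.531 > 3.841, we reject the null hypothesis — the data do not fit the 3:1 ratio.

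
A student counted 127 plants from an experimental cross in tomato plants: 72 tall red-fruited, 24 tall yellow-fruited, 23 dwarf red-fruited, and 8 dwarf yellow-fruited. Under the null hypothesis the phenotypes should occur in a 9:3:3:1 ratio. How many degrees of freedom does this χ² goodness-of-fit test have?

A goodness-of-fit test with 4 phenotype classes has df = 4 − 1 = 3.

3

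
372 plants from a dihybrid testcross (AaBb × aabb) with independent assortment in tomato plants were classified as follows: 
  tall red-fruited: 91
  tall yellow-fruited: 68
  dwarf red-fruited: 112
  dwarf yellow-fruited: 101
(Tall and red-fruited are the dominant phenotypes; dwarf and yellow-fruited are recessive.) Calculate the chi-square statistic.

A dihybrid testcross with independent assortment gives a 1:1:1:1 ratio.
The 1:1:1:1 ratio has 4 parts, so with N = 372 the expected counts are:
  tall red-fruited: 372 × 1/4 = 93
  tall yellow-fruited: 372 × 1/4 = 93
  dwarf red-fruited: 372 × 1/4 = 93
  dwarf yellow-fruited: 372 × 1/4 = 93
χ² = Σ (O − E)² / E
  tall red-fruited: (91 − 93)² / 93 = 0.0430
  tall yellow-fruited: (68 − 93)² / 93 = 6.7204
  dwarf red-fruited: (112 − 93)² / 93 = 3.8817
  dwarf yellow-fruited: (101 − 93)² / 93 = 0.6882
χ² = 0.0430 + 6.7204 + 3.8817 + 0.6882 = 11.3333 ≈ 11.333

11.333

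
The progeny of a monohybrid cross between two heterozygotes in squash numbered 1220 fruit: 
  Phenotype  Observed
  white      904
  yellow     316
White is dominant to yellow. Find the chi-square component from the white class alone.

For a monohybrid cross between heterozygotes with complete dominance, the expected phenotypic ratio is 3:1.
Total ratio parts = 4. Expected numbers out of 1220:
  white: 1220 × 3/4 = 915
  yellow: 1220 × 1/4 = 305
Contribution of white: (904 − 915)² / 915 = 0.1322

0.132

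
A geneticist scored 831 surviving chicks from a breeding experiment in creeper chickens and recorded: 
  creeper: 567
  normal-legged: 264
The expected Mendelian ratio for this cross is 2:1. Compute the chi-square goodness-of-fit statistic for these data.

Expected counts for N = 831 under a 2:1 ratio (total parts = 3):
  creeper: 831 × 2/3 = 554
  normal-legged: 831 × 1/3 = 277
χ² = Σ (O − E)² / E
  creeper: (567 − 554)² / 554 = 0.3051
  normal-legged: (264 − 277)² / 277 = 0.6101
χ² = 0.3051 + 0.6101 = 0.9152 ≈ 0.915

0.915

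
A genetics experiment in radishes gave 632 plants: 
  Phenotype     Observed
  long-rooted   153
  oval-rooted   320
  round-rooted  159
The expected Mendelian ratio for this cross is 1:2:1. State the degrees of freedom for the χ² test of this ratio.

A goodness-of-fit test with 3 phenotype classes has df = 3 − 1 = 2.

2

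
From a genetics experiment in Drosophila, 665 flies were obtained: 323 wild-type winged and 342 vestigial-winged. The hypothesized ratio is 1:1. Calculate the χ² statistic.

0.543

Total ratio parts = 2. Expected numbers out of 665:
  wild-type winged: 665 × 1/2 = 332.5
  vestigial-winged: 665 × 1/2 = 332.5
χ² = Σ (O − E)² / E
  wild-type winged: (323 − 332.5)² / 332.5 = 0.2714
  vestigial-winged: (342 − 332.5)² / 332.5 = 0.2714
χ² = 0.2714 + 0.2714 = 0.5428 ≈ 0.543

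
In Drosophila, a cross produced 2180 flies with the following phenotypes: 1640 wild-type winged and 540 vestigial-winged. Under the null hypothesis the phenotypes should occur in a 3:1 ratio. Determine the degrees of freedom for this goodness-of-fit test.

A goodness-of-fit test with 2 phenotype classes has df = 2 − 1 = 1.

1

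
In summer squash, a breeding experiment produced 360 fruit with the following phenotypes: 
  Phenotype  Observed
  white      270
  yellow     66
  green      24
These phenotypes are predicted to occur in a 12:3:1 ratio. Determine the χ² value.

0.133

Expected counts for N = 360 under a 12:3:1 ratio (total parts = 16):
  white: 360 × 12/16 = 270
  yellow: 360 × 3/16 = 67.5
  green: 360 × 1/16 = 22.5
χ² = Σ (O − E)² / E
  white: (270 − 270)² / 270 = 0.0000
  yellow: (66 − 67.5)² / 67.5 = 0.0333
  green: (24 − 22.5)² / 22.5 = 0.1000
χ² = 0.0000 + 0.0333 + 0.1000 = 0.1333 ≈ 0.133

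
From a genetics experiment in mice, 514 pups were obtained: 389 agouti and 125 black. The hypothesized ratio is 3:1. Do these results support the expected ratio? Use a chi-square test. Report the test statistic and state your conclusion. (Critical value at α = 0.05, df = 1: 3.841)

0.127; consistent

Under the 3:1 hypothesis (Σ ratio = 4, N = 514):
  agouti: 514 × 3/4 = 385.5
  black: 514 × 1/4 = 128.5
χ² = Σ (O − E)² / E
  agouti: (389 − 385.5)² / 385.5 = 0.0318
  black: (125 − 128.5)² / 128.5 = 0.0953
χ² = 0.0318 + 0.0953 = 0.1271 ≈ 0.127
Degrees of freedom = 2 − 1 = 1; critical value at α = 0.05 is 3.841.
Since 0.127 < 3.841, we fail to reject the null hypothesis — the data are consistent with the 3:1 ratio.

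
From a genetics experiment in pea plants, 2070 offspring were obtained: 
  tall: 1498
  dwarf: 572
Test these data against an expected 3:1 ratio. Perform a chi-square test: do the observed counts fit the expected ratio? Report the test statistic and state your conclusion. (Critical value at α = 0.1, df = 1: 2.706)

Under the 3:1 hypothesis (Σ ratio = 4, N = 2070):
  tall: 2070 × 3/4 = 1552.5
  dwarf: 2070 × 1/4 = 517.5
χ² = Σ (O − E)² / E
  tall: (1498 − 1552.5)² / 1552.5 = 1.9132
  dwarf: (572 − 517.5)² / 517.5 = 5.7396
χ² = 1.9132 + 5.7396 = 7.6528 ≈ 7.653
Degrees of freedom = 2 − 1 = 1; critical value at α = 0.1 is 2.706.
Since 7.653 > 2.706, we reject the null hypothesis — the data do not fit the 3:1 ratio.

7.653; not consistent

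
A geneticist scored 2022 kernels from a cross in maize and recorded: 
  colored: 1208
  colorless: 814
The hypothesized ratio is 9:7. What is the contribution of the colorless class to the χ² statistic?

Total ratio parts = 16. Expected numbers out of 2022:
  colored: 2022 × 9/16 = 1137.375
  colorless: 2022 × 7/16 = 884.625
Contribution of colorless: (814 − 884.625)² / 884.625 = 5.6384

5.638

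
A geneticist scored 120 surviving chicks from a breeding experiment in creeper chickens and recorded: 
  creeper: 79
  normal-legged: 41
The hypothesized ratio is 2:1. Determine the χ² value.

0.038

Expected counts for N = 120 under a 2:1 ratio (total parts = 3):
  creeper: 120 × 2/3 = 80
  normal-legged: 120 × 1/3 = 40
χ² = Σ (O − E)² / E
  creeper: (79 − 80)² / 80 = 0.0125
  normal-legged: (41 − 40)² / 40 = 0.0250
χ² = 0.0125 + 0.0250 = 0.0375 ≈ 0.038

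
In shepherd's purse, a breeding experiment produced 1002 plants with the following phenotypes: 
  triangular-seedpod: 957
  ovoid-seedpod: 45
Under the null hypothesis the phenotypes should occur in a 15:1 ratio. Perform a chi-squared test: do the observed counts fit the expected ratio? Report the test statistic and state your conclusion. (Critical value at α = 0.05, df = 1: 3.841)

5.291; not consistent

Total ratio parts = 16. Expected numbers out of 1002:
  triangular-seedpod: 1002 × 15/16 = 939.375
  ovoid-seedpod: 1002 × 1/16 = 62.625
χ² = Σ (O − E)² / E
  triangular-seedpod: (957 − 939.375)² / 939.375 = 0.3307
  ovoid-seedpod: (45 − 62.625)² / 62.625 = 4.9603
χ² = 0.3307 + 4.9603 = 5.291
Degrees of freedom = 2 − 1 = 1; critical value at α = 0.05 is 3.841.
Since 5.291 > 3.841, we reject the null hypothesis — the data do not fit the 15:1 ratio.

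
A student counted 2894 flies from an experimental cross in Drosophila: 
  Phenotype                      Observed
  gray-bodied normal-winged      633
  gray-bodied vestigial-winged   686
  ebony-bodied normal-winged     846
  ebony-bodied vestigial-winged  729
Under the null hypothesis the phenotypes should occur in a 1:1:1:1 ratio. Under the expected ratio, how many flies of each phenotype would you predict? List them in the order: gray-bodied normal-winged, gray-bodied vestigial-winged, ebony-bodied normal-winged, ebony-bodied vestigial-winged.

723.5, 723.5, 723.5, 723.5

The 1:1:1:1 ratio has 4 parts, so with N = 2894 the expected counts are:
  gray-bodied normal-winged: 2894 × 1/4 = 723.5
  gray-bodied vestigial-winged: 2894 × 1/4 = 723.5
  ebony-bodied normal-winged: 2894 × 1/4 = 723.5
  ebony-bodied vestigial-winged: 2894 × 1/4 = 723.5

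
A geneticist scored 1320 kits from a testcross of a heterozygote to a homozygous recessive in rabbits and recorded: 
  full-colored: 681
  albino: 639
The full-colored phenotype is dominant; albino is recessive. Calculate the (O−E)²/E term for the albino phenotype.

A testcross of a heterozygote (Aa × aa) gives a 1:1 phenotypic ratio.
The 1:1 ratio has 2 parts, so with N = 1320 the expected counts are:
  full-colored: 1320 × 1/2 = 660
  albino: 1320 × 1/2 = 660
Contribution of albino: (639 − 660)² / 660 = 0.6682

0.668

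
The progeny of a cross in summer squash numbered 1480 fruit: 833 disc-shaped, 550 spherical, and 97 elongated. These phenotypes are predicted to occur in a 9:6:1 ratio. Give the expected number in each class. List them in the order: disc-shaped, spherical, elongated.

832.5, 555, 92.5

The 9:6:1 ratio has 16 parts, so with N = 1480 the expected counts are:
  disc-shaped: 1480 × 9/16 = 832.5
  spherical: 1480 × 6/16 = 555
  elongated: 1480 × 1/16 = 92.5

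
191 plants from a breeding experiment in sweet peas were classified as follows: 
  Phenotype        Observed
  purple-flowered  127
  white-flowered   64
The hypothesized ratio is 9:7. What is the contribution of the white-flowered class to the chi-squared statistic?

The 9:7 ratio has 16 parts, so with N = 191 the expected counts are:
  purple-flowered: 191 × 9/16 = 107.4375
  white-flowered: 191 × 7/16 = 83.5625
Contribution of white-flowered: (64 − 83.5625)² / 83.5625 = 4.5797

4.580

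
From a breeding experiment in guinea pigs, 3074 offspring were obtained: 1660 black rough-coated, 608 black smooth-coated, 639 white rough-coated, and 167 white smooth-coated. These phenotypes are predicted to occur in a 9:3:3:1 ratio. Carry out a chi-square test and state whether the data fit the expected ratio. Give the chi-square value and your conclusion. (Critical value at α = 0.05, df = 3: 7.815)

14.589; not consistent

The 9:3:3:1 ratio has 16 parts, so with N = 3074 the expected counts are:
  black rough-coated: 3074 × 9/16 = 1729.125
  black smooth-coated: 3074 × 3/16 = 576.375
  white rough-coated: 3074 × 3/16 = 576.375
  white smooth-coated: 3074 × 1/16 = 192.125
χ² = Σ (O − E)² / E
  black rough-coated: (1660 − 1729.125)² / 1729.125 = 2.7634
  black smooth-coated: (608 − 576.375)² / 576.375 = 1.7352
  white rough-coated: (639 − 576.375)² / 576.375 = 6.8044
  white smooth-coated: (167 − 192.125)² / 192.125 = 3.2857
χ² = 2.7634 + 1.7352 + 6.8044 + 3.2857 = 14.5887 ≈ 14.589
Degrees of freedom = 4 − 1 = 3; critical value at α = 0.05 is 7.815.
Since 14.589 > 7.815, we reject the null hypothesis — the data do not fit the 9:3:3:1 ratio.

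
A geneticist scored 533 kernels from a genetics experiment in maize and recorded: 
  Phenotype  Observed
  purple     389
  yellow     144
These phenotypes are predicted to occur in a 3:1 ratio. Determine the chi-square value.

Under the 3:1 hypothesis (Σ ratio = 4, N = 533):
  purple: 533 × 3/4 = 399.75
  yellow: 533 × 1/4 = 133.25
χ² = Σ (O − E)² / E
  purple: (389 − 399.75)² / 399.75 = 0.2891
  yellow: (144 − 133.25)² / 133.25 = 0.8673
χ² = 0.2891 + 0.8673 = 1.1564 ≈ 1.156

1.156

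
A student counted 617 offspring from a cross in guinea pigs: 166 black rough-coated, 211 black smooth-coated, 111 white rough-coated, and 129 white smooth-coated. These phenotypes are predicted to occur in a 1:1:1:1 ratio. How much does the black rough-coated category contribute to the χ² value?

0.895

Under the 1:1:1:1 hypothesis (Σ ratio = 4, N = 617):
  black rough-coated: 617 × 1/4 = 154.25
  black smooth-coated: 617 × 1/4 = 154.25
  white rough-coated: 617 × 1/4 = 154.25
  white smooth-coated: 617 × 1/4 = 154.25
Contribution of black rough-coated: (166 − 154.25)² / 154.25 = 0.8951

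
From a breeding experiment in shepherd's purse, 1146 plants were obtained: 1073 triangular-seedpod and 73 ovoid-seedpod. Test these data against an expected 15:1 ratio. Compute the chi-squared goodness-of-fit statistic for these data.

Under the 15:1 hypothesis (Σ ratio = 16, N = 1146):
  triangular-seedpod: 1146 × 15/16 = 1074.375
  ovoid-seedpod: 1146 × 1/16 = 71.625
χ² = Σ (O − E)² / E
  triangular-seedpod: (1073 − 1074.375)² / 1074.375 = 0.0018
  ovoid-seedpod: (73 − 71.625)² / 71.625 = 0.0264
χ² = 0.0018 + 0.0264 = 0.0282 ≈ 0.028

0.028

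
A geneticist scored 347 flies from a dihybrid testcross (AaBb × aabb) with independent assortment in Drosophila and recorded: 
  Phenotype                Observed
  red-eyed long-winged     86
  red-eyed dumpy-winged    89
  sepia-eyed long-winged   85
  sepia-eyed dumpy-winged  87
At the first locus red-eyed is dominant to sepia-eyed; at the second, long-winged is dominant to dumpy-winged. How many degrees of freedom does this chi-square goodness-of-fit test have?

3

A dihybrid testcross with independent assortment gives a 1:1:1:1 ratio.
A goodness-of-fit test with 4 phenotype classes has df = 4 − 1 = 3.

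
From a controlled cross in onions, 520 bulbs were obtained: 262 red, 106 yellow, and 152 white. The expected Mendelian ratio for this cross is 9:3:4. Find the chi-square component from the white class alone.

3.723

Expected counts for N = 520 under a 9:3:4 ratio (total parts = 16):
  red: 520 × 9/16 = 292.5
  yellow: 520 × 3/16 = 97.5
  white: 520 × 4/16 = 130
Contribution of white: (152 − 130)² / 130 = 3.7231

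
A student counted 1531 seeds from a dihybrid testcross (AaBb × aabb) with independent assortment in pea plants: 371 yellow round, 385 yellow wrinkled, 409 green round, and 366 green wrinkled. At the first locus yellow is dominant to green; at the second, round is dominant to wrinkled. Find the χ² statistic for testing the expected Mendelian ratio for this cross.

2.907

A dihybrid testcross with independent assortment gives a 1:1:1:1 ratio.
The 1:1:1:1 ratio has 4 parts, so with N = 1531 the expected counts are:
  yellow round: 1531 × 1/4 = 382.75
  yellow wrinkled: 1531 × 1/4 = 382.75
  green round: 1531 × 1/4 = 382.75
  green wrinkled: 1531 × 1/4 = 382.75
χ² = Σ (O − E)² / E
  yellow round: (371 − 382.75)² / 382.75 = 0.3607
  yellow wrinkled: (385 − 382.75)² / 382.75 = 0.0132
  green round: (409 − 382.75)² / 382.75 = 1.8003
  green wrinkled: (366 − 382.75)² / 382.75 = 0.7330
χ² = 0.3607 + 0.0132 + 1.8003 + 0.7330 = 2.9072 ≈ 2.907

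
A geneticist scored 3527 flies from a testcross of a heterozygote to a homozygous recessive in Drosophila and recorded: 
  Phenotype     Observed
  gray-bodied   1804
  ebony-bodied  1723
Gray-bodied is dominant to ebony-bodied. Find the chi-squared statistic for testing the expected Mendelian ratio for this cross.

1.860

A testcross of a heterozygote (Aa × aa) gives a 1:1 phenotypic ratio.
Total ratio parts = 2. Expected numbers out of 3527:
  gray-bodied: 3527 × 1/2 = 1763.5
  ebony-bodied: 3527 × 1/2 = 1763.5
χ² = Σ (O − E)² / E
  gray-bodied: (1804 − 1763.5)² / 1763.5 = 0.9301
  ebony-bodied: (1723 − 1763.5)² / 1763.5 = 0.9301
χ² = 0.9301 + 0.9301 = 1.8602 ≈ 1.860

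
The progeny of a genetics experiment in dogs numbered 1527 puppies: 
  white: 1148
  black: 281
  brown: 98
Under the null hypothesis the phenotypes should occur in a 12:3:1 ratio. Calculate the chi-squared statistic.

0.174

The 12:3:1 ratio has 16 parts, so with N = 1527 the expected counts are:
  white: 1527 × 12/16 = 1145.25
  black: 1527 × 3/16 = 286.3125
  brown: 1527 × 1/16 = 95.4375
χ² = Σ (O − E)² / E
  white: (1148 − 1145.25)² / 1145.25 = 0.0066
  black: (281 − 286.3125)² / 286.3125 = 0.0986
  brown: (98 − 95.4375)² / 95.4375 = 0.0688
χ² = 0.0066 + 0.0986 + 0.0688 = 0.174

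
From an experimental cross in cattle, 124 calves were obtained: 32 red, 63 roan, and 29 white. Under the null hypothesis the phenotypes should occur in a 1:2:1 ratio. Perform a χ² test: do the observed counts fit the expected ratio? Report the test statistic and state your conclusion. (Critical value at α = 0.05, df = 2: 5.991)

0.177; consistent

Total ratio parts = 4. Expected numbers out of 124:
  red: 124 × 1/4 = 31
  roan: 124 × 2/4 = 62
  white: 124 × 1/4 = 31
χ² = Σ (O − E)² / E
  red: (32 − 31)² / 31 = 0.0323
  roan: (63 − 62)² / 62 = 0.0161
  white: (29 − 31)² / 31 = 0.1290
χ² = 0.0323 + 0.0161 + 0.1290 = 0.1774 ≈ 0.177
Degrees of freedom = 3 − 1 = 2; critical value at α = 0.05 is 5.991.
Since 0.177 < 5.991, we fail to reject the null hypothesis — the data are consistent with the 1:2:1 ratio.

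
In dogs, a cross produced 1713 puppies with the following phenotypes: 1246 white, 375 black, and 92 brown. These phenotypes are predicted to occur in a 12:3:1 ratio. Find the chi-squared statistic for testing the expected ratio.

Under the 12:3:1 hypothesis (Σ ratio = 16, N = 1713):
  white: 1713 × 12/16 = 1284.75
  black: 1713 × 3/16 = 321.1875
  brown: 1713 × 1/16 = 107.0625
χ² = Σ (O − E)² / E
  white: (1246 − 1284.75)² / 1284.75 = 1.1688
  black: (375 − 321.1875)² / 321.1875 = 9.0159
  brown: (92 − 107.0625)² / 107.0625 = 2.1191
χ² = 1.1688 + 9.0159 + 2.1191 = 12.3038 ≈ 12.304

12.304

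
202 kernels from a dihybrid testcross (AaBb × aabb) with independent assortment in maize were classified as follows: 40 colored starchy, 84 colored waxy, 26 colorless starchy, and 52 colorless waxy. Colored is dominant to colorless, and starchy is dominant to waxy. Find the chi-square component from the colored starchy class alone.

A dihybrid testcross with independent assortment gives a 1:1:1:1 ratio.
Under the 1:1:1:1 hypothesis (Σ ratio = 4, N = 202):
  colored starchy: 202 × 1/4 = 50.5
  colored waxy: 202 × 1/4 = 50.5
  colorless starchy: 202 × 1/4 = 50.5
  colorless waxy: 202 × 1/4 = 50.5
Contribution of colored starchy: (40 − 50.5)² / 50.5 = 2.1832

2.183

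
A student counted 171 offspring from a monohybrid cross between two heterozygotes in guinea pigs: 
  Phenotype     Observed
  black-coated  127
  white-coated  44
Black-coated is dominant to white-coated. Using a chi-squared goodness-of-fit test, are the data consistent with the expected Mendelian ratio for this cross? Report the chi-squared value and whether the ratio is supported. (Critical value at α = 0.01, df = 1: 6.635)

0.049; consistent

For a monohybrid cross between heterozygotes with complete dominance, the expected phenotypic ratio is 3:1.
Under the 3:1 hypothesis (Σ ratio = 4, N = 171):
  black-coated: 171 × 3/4 = 128.25
  white-coated: 171 × 1/4 = 42.75
χ² = Σ (O − E)² / E
  black-coated: (127 − 128.25)² / 128.25 = 0.0122
  white-coated: (44 − 42.75)² / 42.75 = 0.0365
χ² = 0.0122 + 0.0365 = 0.0487 ≈ 0.049
Degrees of freedom = 2 − 1 = 1; critical value at α = 0.01 is 6.635.
Since 0.049 < 6.635, we fail to reject the null hypothesis — the data are consistent with the 3:1 ratio.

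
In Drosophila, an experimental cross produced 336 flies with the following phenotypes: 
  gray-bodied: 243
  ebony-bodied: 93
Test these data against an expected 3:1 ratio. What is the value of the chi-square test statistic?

1.286

Total ratio parts = 4. Expected numbers out of 336:
  gray-bodied: 336 × 3/4 = 252
  ebony-bodied: 336 × 1/4 = 84
χ² = Σ (O − E)² / E
  gray-bodied: (243 − 252)² / 252 = 0.3214
  ebony-bodied: (93 − 84)² / 84 = 0.9643
χ² = 0.3214 + 0.9643 = 1.2857 ≈ 1.286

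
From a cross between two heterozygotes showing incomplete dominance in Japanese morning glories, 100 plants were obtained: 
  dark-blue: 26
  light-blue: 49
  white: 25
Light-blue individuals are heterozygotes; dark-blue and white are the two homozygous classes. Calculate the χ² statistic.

0.060

With incomplete dominance, a heterozygote × heterozygote cross gives a 1:2:1 phenotypic ratio.
The 1:2:1 ratio has 4 parts, so with N = 100 the expected counts are:
  dark-blue: 100 × 1/4 = 25
  light-blue: 100 × 2/4 = 50
  white: 100 × 1/4 = 25
χ² = Σ (O − E)² / E
  dark-blue: (26 − 25)² / 25 = 0.0400
  light-blue: (49 − 50)² / 50 = 0.0200
  white: (25 − 25)² / 25 = 0.0000
χ² = 0.0400 + 0.0200 + 0.0000 = 0.060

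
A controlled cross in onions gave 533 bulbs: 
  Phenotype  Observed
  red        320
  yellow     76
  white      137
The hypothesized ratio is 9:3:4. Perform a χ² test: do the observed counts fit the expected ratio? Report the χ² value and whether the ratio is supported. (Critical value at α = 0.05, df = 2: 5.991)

7.198; not consistent

Total ratio parts = 16. Expected numbers out of 533:
  red: 533 × 9/16 = 299.8125
  yellow: 533 × 3/16 = 99.9375
  white: 533 × 4/16 = 133.25
χ² = Σ (O − E)² / E
  red: (320 − 299.8125)² / 299.8125 = 1.3593
  yellow: (76 − 99.9375)² / 99.9375 = 5.7336
  white: (137 − 133.25)² / 133.25 = 0.1055
χ² = 1.3593 + 5.7336 + 0.1055 = 7.1984 ≈ 7.198
Degrees of freedom = 3 − 1 = 2; critical value at α = 0.05 is 5.991.
Since 7.198 > 5.991, we reject the null hypothesis — the data do not fit the 9:3:4 ratio.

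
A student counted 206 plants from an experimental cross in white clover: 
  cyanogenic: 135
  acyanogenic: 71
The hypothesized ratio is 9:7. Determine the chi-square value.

Under the 9:7 hypothesis (Σ ratio = 16, N = 206):
  cyanogenic: 206 × 9/16 = 115.875
  acyanogenic: 206 × 7/16 = 90.125
χ² = Σ (O − E)² / E
  cyanogenic: (135 − 115.875)² / 115.875 = 3.1566
  acyanogenic: (71 − 90.125)² / 90.125 = 4.0584
χ² = 3.1566 + 4.0584 = 7.215

7.215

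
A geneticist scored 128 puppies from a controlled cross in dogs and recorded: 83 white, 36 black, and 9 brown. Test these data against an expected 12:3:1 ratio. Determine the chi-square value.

Expected counts for N = 128 under a 12:3:1 ratio (total parts = 16):
  white: 128 × 12/16 = 96
  black: 128 × 3/16 = 24
  brown: 128 × 1/16 = 8
χ² = Σ (O − E)² / E
  white: (83 − 96)² / 96 = 1.7604
  black: (36 − 24)² / 24 = 6.0000
  brown: (9 − 8)² / 8 = 0.1250
χ² = 1.7604 + 6.0000 + 0.1250 = 7.8854 ≈ 7.885

7.885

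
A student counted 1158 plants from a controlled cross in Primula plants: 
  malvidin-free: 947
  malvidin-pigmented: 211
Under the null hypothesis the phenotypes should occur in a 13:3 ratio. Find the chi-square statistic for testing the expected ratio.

Expected counts for N = 1158 under a 13:3 ratio (total parts = 16):
  malvidin-free: 1158 × 13/16 = 940.875
  malvidin-pigmented: 1158 × 3/16 = 217.125
χ² = Σ (O − E)² / E
  malvidin-free: (947 − 940.875)² / 940.875 = 0.0399
  malvidin-pigmented: (211 − 217.125)² / 217.125 = 0.1728
χ² = 0.0399 + 0.1728 = 0.2127 ≈ 0.213

0.213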